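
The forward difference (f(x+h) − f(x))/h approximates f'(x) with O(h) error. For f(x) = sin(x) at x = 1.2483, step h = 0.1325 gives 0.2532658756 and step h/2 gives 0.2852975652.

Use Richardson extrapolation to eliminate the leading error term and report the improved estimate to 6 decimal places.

Leading term ∝ h^1; use weight 2 = 2^1.
Numerator 2*A(h/2) − A(h) = 2*0.2852975652 − 0.2532658756 = 0.3173292548
R = 0.3173292548/1 = 0.3173292548
Correction |R − A(h/2)| = 3.203e-02; gap |A(h/2) − A(h)| = 3.203e-02.

0.317329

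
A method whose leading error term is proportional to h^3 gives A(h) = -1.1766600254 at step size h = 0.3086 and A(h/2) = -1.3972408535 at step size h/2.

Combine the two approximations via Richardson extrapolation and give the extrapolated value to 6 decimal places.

Error is O(h^3); halving h shrinks it by 2^3 = 8.
8*(-1.3972408535) = -11.1779268280; subtract (-1.1766600254) → -10.0012668026
Denominator 8 − 1 = 7.
R = (-10.0012668026)/7 = -1.4287524004
Shift from A(h/2): −0.0315115469.

-1.428752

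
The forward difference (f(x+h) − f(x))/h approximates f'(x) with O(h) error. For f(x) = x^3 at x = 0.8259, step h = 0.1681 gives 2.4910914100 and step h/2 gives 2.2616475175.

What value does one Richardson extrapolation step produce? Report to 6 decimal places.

2.032204

With r = 1 the leading error scales as h^1, so the weight is 2^1 = 2.
2·2.2616475175 − 2.4910914100 = 2.0322036250
Denominator 2 − 1 = 1.
Result: 2.0322036250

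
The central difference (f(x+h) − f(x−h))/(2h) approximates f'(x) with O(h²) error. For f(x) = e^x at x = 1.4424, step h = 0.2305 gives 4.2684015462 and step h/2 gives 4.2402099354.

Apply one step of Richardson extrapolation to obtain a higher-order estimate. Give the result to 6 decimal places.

Method order is 2; weight 2^2 = 4.
Difference of the inputs: 4.2402099354 − 4.2684015462 = -0.0281916108
Correction (A(h/2) − A(h))/(4 − 1) = (-0.0281916108)/3 = -0.0093972036
R = A(h/2) + (A(h/2) − A(h))/3 = 4.2402099354 − 0.0093972036 = 4.2308127318

4.230813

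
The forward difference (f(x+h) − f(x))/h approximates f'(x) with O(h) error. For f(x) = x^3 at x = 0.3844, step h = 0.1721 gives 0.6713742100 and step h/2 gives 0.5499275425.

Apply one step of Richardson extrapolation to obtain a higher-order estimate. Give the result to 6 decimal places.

0.428481

r = 1: numerator weight 2, denominator 1.
2 × 0.5499275425 = 1.0998550850; subtract 0.6713742100 → 0.4284808750
R = 0.4284808750/1 = 0.4284808750
Shift from A(h/2): −0.1214466675.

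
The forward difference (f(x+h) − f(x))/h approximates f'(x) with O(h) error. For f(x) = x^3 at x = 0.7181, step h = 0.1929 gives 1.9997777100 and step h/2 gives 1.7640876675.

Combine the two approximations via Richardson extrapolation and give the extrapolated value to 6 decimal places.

1.528398

r = 1, so 2^r = 2.
Numerator 2×A(h/2) − A(h) = 2×1.7640876675 − 1.9997777100 = 1.5283976250
Extrapolated: 1.5283976250 / 1 = 1.5283976250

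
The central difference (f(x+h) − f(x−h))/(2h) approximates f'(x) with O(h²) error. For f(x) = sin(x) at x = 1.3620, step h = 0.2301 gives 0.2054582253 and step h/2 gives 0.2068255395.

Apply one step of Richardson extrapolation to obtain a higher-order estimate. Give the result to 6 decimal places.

0.207281

r = 2: numerator weight 4, denominator 3.
4*0.2068255395 = 0.8273021580; 0.8273021580 − 0.2054582253 = 0.6218439327
0.6218439327 ÷ 3 = 0.2072813109
Gap between inputs: 1.367e-03; correction applied: +0.0004557714.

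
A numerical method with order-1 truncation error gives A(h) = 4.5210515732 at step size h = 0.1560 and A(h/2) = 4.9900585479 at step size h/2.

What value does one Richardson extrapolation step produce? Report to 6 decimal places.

5.459066

Leading term ∝ h^1; use weight 2 = 2^1.
Numerator 2 × A(h/2) − A(h) = 2 × 4.9900585479 − 4.5210515732 = 5.4590655226
(2 × 4.9900585479 − 4.5210515732)/(2 − 1) = 5.4590655226
Correction |R − A(h/2)| = 4.690e-01; gap |A(h/2) − A(h)| = 4.690e-01.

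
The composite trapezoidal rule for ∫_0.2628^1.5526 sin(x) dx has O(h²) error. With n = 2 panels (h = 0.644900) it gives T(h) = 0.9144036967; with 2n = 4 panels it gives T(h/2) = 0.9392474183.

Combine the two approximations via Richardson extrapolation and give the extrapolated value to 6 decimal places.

The method has order 2: 2^2 = 4.
Weighted: 3.7569896732 − 0.9144036967 = 2.8425859765
Divide by 2^2 − 1 = 3.
2.8425859765 ÷ 3 = 0.9475286588

0.947529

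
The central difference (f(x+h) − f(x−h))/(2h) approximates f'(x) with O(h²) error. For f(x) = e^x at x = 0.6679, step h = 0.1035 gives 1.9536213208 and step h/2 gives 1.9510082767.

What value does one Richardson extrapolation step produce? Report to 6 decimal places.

Method order is 2; weight 2^2 = 4.
A(h/2) − A(h) = 1.9510082767 − 1.9536213208 = -0.0026130441
Divide by 2^2 − 1 = 3: (-0.0026130441)/3 = -0.0008710147
R = 1.9510082767 − 0.0008710147 = 1.9501372620

1.950137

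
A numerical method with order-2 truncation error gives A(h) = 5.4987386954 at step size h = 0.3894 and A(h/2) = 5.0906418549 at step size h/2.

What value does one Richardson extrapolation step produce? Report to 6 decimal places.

4.954610

r = 2, so 2^r = 4.
Top: 4(5.0906418549) − (5.4987386954) = 14.8638287242
(4×5.0906418549 − 5.4987386954)/(4 − 1) = 4.9546095747
Gap between inputs: 4.081e-01; correction applied: −0.1360322802.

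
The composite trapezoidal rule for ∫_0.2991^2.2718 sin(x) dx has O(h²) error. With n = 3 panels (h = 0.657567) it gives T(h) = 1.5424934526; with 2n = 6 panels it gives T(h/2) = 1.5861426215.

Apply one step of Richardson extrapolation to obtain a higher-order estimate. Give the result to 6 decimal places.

1.600692

r = 2, so 2^r = 4.
Weighted: 6.3445704860 − 1.5424934526 = 4.8020770334
Divide by 2^2 − 1 = 3.
(4×1.5861426215 − 1.5424934526)/(4 − 1) = 1.6006923445
Correction |R − A(h/2)| = 1.455e-02; gap |A(h/2) − A(h)| = 4.365e-02.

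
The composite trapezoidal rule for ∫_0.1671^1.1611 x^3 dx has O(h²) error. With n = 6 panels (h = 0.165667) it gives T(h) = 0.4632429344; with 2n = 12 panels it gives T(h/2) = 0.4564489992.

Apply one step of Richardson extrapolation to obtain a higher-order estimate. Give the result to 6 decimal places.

0.454184

r = 2, so 2^r = 4.
4×0.4564489992 = 1.8257959968; subtract 0.4632429344 → 1.3625530624
(4×0.4564489992 − 0.4632429344)/(4 − 1) = 0.4541843541
Correction |R − A(h/2)| = 2.265e-03; gap |A(h/2) − A(h)| = 6.794e-03.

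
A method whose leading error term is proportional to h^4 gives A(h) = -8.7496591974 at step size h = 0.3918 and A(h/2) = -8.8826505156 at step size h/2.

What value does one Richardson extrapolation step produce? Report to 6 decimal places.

-8.891517

Leading term ∝ h^4; use weight 16 = 2^4.
Numerator 16×A(h/2) − A(h) = 16×(-8.8826505156) − (-8.7496591974) = -133.3727490522
(16×(-8.8826505156) − (-8.7496591974))/(16 − 1) = -8.8915166035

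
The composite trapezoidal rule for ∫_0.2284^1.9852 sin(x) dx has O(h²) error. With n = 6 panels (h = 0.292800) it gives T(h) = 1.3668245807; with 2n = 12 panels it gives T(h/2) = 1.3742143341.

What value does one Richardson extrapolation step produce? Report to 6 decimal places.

Order 2 gives 2^r = 4 and 2^r − 1 = 3.
2^2 × A(h/2) = 5.4968573364; minus A(h) gives 4.1300327557.
Extrapolated: 4.1300327557 / 3 = 1.3766775852
Shift from A(h/2): +0.0024632511.

1.376678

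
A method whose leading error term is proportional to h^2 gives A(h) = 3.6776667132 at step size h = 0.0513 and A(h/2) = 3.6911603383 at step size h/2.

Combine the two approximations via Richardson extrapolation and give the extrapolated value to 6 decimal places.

Error is O(h^2); halving h shrinks it by 2^2 = 4.
Top: 4(3.6911603383) − (3.6776667132) = 11.0869746400
Divide by 2^2 − 1 = 3.
11.0869746400 ÷ 3 = 3.6956582133
Gap between inputs: 1.349e-02; correction applied: +0.0044978750.

3.695658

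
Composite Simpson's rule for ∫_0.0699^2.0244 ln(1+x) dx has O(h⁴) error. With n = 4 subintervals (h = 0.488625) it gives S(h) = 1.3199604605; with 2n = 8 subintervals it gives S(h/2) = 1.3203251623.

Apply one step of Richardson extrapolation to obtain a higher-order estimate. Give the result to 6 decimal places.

Error is O(h^4); halving h shrinks it by 2^4 = 16.
Difference of the inputs: 1.3203251623 − 1.3199604605 = 0.0003647018
Correction (A(h/2) − A(h))/(16 − 1) = 0.0003647018/15 = 0.0000243135
R = 1.3203251623 + 0.0000243135 = 1.3203494758

1.320349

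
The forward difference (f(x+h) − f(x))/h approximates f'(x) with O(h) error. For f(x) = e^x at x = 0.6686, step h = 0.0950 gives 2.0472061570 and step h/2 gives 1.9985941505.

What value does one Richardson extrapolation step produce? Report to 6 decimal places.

Leading term ∝ h^1; use weight 2 = 2^1.
2 × 1.9985941505 = 3.9971883010; subtract 2.0472061570 → 1.9499821440
Denominator 2 − 1 = 1.
Extrapolated: 1.9499821440 / 1 = 1.9499821440
Correction |R − A(h/2)| = 4.861e-02; gap |A(h/2) − A(h)| = 4.861e-02.

1.949982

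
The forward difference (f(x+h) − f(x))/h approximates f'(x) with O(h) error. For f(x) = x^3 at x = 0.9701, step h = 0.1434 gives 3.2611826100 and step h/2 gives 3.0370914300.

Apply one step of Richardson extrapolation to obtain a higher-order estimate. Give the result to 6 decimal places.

2.813000

r = 1, so 2^r = 2.
2 × 3.0370914300 − 3.2611826100 = 2.8130002500
Extrapolated: 2.8130002500 / 1 = 2.8130002500
Correction |R − A(h/2)| = 2.241e-01; gap |A(h/2) − A(h)| = 2.241e-01.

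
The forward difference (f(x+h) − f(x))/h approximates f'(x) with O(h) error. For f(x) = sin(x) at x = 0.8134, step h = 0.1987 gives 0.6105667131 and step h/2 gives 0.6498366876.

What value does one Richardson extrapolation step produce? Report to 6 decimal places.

r = 1: numerator weight 2, denominator 1.
Weighted: 1.2996733752 − 0.6105667131 = 0.6891066621
(2·0.6498366876 − 0.6105667131)/(2 − 1) = 0.6891066621

0.689107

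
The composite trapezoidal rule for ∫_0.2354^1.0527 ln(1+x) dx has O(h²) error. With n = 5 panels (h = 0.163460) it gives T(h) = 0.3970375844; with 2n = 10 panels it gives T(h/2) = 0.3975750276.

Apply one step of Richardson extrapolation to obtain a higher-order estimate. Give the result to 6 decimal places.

The method has order 2: 2^2 = 4.
Numerator 4 × A(h/2) − A(h) = 4 × 0.3975750276 − 0.3970375844 = 1.1932625260
Extrapolated: 1.1932625260 / 3 = 0.3977541753

0.397754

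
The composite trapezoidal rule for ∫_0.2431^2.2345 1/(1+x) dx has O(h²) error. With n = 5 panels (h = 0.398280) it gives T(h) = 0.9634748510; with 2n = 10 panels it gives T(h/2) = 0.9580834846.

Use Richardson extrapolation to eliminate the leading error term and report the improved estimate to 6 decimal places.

The method has order 2: 2^2 = 4.
2^2 × A(h/2) = 3.8323339384; minus A(h) gives 2.8688590874.
R = 2.8688590874/3 = 0.9562863625

0.956286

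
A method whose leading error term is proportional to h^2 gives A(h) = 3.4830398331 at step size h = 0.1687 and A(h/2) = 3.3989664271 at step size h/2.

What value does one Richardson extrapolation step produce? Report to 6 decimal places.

3.370942

Error is O(h^2); halving h shrinks it by 2^2 = 4.
Top: 4(3.3989664271) − (3.4830398331) = 10.1128258753
Denominator 4 − 1 = 3.
So the Richardson estimate is 3.3709419584.
Gap between inputs: 8.407e-02; correction applied: −0.0280244687.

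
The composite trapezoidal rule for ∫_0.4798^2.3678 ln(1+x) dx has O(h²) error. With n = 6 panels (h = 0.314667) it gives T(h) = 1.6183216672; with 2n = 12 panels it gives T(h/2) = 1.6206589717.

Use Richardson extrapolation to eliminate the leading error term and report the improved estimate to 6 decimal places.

Error is O(h^2); halving h shrinks it by 2^2 = 4.
4×1.6206589717 = 6.4826358868; 6.4826358868 − 1.6183216672 = 4.8643142196
4.8643142196 ÷ 3 = 1.6214380732
Shift from A(h/2): +0.0007791015.

1.621438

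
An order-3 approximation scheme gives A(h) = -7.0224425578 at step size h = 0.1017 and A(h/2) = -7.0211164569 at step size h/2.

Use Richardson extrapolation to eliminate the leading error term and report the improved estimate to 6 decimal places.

Leading term ∝ h^3; use weight 8 = 2^3.
8 × (-7.0211164569) = -56.1689316552; (-56.1689316552) − (-7.0224425578) = -49.1464890974
R = (-49.1464890974)/7 = -7.0209270139
Gap between inputs: 1.326e-03; correction applied: +0.0001894430.

-7.020927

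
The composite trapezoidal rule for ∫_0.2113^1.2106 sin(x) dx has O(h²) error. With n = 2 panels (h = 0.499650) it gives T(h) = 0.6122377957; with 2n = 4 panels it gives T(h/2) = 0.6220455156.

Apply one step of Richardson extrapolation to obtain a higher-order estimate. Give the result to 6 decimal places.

0.625315

r = 2: numerator weight 4, denominator 3.
2^2·A(h/2) = 2.4881820624; minus A(h) gives 1.8759442667.
Divide by 2^2 − 1 = 3.
R = 1.8759442667/3 = 0.6253147556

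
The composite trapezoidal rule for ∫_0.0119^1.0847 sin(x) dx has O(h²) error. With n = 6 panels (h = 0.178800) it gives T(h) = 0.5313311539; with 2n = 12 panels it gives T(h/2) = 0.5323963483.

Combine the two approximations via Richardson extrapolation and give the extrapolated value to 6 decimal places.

0.532751

r = 2: numerator weight 4, denominator 3.
4 × 0.5323963483 = 2.1295853932; subtract 0.5313311539 → 1.5982542393
Denominator 4 − 1 = 3.
Extrapolated: 1.5982542393 / 3 = 0.5327514131
Gap between inputs: 1.065e-03; correction applied: +0.0003550648.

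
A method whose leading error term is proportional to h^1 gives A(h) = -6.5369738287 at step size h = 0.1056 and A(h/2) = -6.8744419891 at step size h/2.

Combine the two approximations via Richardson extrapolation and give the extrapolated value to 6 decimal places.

-7.211910

The method has order 1: 2^1 = 2.
Numerator 2 × A(h/2) − A(h) = 2 × (-6.8744419891) − (-6.5369738287) = -7.2119101495
Denominator 2 − 1 = 1.
R = (-7.2119101495)/1 = -7.2119101495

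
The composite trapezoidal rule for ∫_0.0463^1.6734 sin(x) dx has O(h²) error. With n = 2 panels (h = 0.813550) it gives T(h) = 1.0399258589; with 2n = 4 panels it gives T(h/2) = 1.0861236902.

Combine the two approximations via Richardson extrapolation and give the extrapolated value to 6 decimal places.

1.101523

With r = 2 the leading error scales as h^2, so the weight is 2^2 = 4.
4 × 1.0861236902 = 4.3444947608; subtract 1.0399258589 → 3.3045689019
(4 × 1.0861236902 − 1.0399258589)/(4 − 1) = 1.1015229673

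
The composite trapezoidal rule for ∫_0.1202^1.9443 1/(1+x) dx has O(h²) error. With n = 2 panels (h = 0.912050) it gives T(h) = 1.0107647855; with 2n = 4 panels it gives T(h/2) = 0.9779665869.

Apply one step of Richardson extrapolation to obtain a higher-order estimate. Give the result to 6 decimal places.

0.967034

With r = 2 the leading error scales as h^2, so the weight is 2^2 = 4.
Weighted: 3.9118663476 − 1.0107647855 = 2.9011015621
Denominator 4 − 1 = 3.
(4*0.9779665869 − 1.0107647855)/(4 − 1) = 0.9670338540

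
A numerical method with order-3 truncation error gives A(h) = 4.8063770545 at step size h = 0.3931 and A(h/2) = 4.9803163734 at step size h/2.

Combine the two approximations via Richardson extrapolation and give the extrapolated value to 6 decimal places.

5.005165

Leading term ∝ h^3; use weight 8 = 2^3.
8*4.9803163734 − 4.8063770545 = 35.0361539327
Denominator 8 − 1 = 7.
Extrapolated: 35.0361539327 / 7 = 5.0051648475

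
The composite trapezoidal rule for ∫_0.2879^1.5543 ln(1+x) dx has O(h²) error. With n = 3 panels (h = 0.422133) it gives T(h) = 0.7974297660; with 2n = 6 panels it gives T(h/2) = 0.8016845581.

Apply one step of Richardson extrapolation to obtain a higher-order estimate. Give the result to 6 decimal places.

Leading term ∝ h^2; use weight 4 = 2^2.
4·0.8016845581 = 3.2067382324; 3.2067382324 − 0.7974297660 = 2.4093084664
R = 2.4093084664/3 = 0.8031028221
Shift from A(h/2): +0.0014182640.

0.803103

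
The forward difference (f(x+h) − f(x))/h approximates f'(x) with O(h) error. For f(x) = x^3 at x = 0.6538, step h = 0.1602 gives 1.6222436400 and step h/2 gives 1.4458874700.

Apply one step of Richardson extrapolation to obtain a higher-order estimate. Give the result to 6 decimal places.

1.269531

r = 1, so 2^r = 2.
Numerator 2 × A(h/2) − A(h) = 2 × 1.4458874700 − 1.6222436400 = 1.2695313000
Extrapolated: 1.2695313000 / 1 = 1.2695313000
Gap between inputs: 1.764e-01; correction applied: −0.1763561700.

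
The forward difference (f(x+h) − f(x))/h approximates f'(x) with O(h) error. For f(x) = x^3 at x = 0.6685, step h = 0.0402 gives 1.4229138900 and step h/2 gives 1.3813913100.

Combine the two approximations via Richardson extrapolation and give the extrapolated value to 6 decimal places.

r = 1, so 2^r = 2.
Numerator 2·A(h/2) − A(h) = 2·1.3813913100 − 1.4229138900 = 1.3398687300
Extrapolated: 1.3398687300 / 1 = 1.3398687300

1.339869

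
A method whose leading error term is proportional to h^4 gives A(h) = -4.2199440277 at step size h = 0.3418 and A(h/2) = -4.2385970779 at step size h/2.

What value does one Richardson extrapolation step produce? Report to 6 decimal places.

-4.239841

r = 4: numerator weight 16, denominator 15.
Difference of the inputs: -4.2385970779 − (-4.2199440277) = -0.0186530502
Divide by 2^4 − 1 = 15: (-0.0186530502)/15 = -0.0012435367
R = A(h/2) + (A(h/2) − A(h))/15 = -4.2385970779 − 0.0012435367 = -4.2398406146
Shift from A(h/2): −0.0012435367.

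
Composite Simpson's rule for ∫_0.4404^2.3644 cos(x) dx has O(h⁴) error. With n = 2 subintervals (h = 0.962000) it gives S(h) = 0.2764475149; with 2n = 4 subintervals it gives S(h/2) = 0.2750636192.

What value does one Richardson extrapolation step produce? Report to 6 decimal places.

0.274971

Error is O(h^4); halving h shrinks it by 2^4 = 16.
Numerator 16*A(h/2) − A(h) = 16*0.2750636192 − 0.2764475149 = 4.1245703923
Extrapolated: 4.1245703923 / 15 = 0.2749713595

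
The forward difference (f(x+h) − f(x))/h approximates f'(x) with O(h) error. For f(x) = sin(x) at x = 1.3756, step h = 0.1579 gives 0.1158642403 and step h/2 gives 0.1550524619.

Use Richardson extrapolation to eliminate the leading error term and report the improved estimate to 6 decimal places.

0.194241

Order 1 gives 2^r = 2 and 2^r − 1 = 1.
Weighted: 0.3101049238 − 0.1158642403 = 0.1942406835
Extrapolated: 0.1942406835 / 1 = 0.1942406835
Gap between inputs: 3.919e-02; correction applied: +0.0391882216.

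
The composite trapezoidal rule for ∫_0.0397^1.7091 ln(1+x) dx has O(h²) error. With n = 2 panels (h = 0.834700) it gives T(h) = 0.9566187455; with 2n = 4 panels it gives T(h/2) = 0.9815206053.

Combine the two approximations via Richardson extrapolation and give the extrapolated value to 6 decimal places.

r = 2: numerator weight 4, denominator 3.
Top: 4(0.9815206053) − (0.9566187455) = 2.9694636757
Divide by 2^2 − 1 = 3.
Extrapolated: 2.9694636757 / 3 = 0.9898212252

0.989821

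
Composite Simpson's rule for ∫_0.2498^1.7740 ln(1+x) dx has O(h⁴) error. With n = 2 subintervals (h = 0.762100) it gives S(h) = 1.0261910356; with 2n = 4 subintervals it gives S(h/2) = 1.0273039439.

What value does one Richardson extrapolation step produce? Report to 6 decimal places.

Order 4 gives 2^r = 16 and 2^r − 1 = 15.
2^4×A(h/2) = 16.4368631024; minus A(h) gives 15.4106720668.
Denominator 16 − 1 = 15.
15.4106720668 ÷ 15 = 1.0273781378

1.027378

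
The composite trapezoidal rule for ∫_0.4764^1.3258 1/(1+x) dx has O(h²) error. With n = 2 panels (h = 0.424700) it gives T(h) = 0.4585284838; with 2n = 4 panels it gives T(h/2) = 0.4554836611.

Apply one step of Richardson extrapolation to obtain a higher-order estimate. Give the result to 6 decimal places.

0.454469

r = 2: numerator weight 4, denominator 3.
2^2*A(h/2) = 1.8219346444; minus A(h) gives 1.3634061606.
(4*0.4554836611 − 0.4585284838)/(4 − 1) = 0.4544687202
Gap between inputs: 3.045e-03; correction applied: −0.0010149409.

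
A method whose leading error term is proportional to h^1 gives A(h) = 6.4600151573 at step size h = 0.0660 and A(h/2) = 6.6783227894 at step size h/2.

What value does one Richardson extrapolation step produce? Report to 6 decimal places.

6.896630

With r = 1 the leading error scales as h^1, so the weight is 2^1 = 2.
Numerator 2*A(h/2) − A(h) = 2*6.6783227894 − 6.4600151573 = 6.8966304215
Denominator 2 − 1 = 1.
So the Richardson estimate is 6.8966304215.
Shift from A(h/2): +0.2183076321.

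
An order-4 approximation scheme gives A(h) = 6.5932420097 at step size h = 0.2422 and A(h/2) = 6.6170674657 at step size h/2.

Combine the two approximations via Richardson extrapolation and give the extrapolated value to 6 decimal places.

6.618656

With r = 4 the leading error scales as h^4, so the weight is 2^4 = 16.
Top: 16(6.6170674657) − (6.5932420097) = 99.2798374415
Denominator 16 − 1 = 15.
Result: 6.6186558294
Correction |R − A(h/2)| = 1.588e-03; gap |A(h/2) − A(h)| = 2.383e-02.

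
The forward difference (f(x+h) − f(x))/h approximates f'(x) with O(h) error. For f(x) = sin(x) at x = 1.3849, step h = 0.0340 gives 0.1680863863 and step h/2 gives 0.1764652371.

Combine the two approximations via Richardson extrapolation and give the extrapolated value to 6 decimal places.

0.184844

Method order is 1; weight 2^1 = 2.
Numerator 2*A(h/2) − A(h) = 2*0.1764652371 − 0.1680863863 = 0.1848440879
Divide by 2^1 − 1 = 1.
Result: 0.1848440879
Gap between inputs: 8.379e-03; correction applied: +0.0083788508.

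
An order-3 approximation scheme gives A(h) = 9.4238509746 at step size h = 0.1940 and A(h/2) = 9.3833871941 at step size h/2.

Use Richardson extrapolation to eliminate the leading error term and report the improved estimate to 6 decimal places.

Order 3 gives 2^r = 8 and 2^r − 1 = 7.
8·9.3833871941 = 75.0670975528; 75.0670975528 − 9.4238509746 = 65.6432465782
Extrapolated: 65.6432465782 / 7 = 9.3776066540

9.377607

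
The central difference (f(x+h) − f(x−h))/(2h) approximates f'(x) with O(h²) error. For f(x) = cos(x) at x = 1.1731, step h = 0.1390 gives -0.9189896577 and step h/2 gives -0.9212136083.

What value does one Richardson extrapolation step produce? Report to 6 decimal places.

Error is O(h^2); halving h shrinks it by 2^2 = 4.
Weighted: (-3.6848544332) − (-0.9189896577) = -2.7658647755
(-2.7658647755) ÷ 3 = -0.9219549252

-0.921955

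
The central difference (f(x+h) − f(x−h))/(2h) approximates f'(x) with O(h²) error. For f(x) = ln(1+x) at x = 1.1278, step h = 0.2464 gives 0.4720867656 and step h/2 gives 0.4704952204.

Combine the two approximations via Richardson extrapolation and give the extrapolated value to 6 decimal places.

With r = 2 the leading error scales as h^2, so the weight is 2^2 = 4.
2^2×A(h/2) = 1.8819808816; minus A(h) gives 1.4098941160.
Denominator 4 − 1 = 3.
(4×0.4704952204 − 0.4720867656)/(4 − 1) = 0.4699647053
Gap between inputs: 1.592e-03; correction applied: −0.0005305151.

0.469965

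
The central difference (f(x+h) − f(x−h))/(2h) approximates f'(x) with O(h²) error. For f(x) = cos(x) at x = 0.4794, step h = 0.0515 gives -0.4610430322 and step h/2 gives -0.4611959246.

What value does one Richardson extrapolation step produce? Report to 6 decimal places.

Error is O(h^2); halving h shrinks it by 2^2 = 4.
Difference of the inputs: -0.4611959246 − (-0.4610430322) = -0.0001528924
Divide by 2^2 − 1 = 3: (-0.0001528924)/3 = -0.0000509641
R = -0.4611959246 − 0.0000509641 = -0.4612468887
Correction |R − A(h/2)| = 5.096e-05; gap |A(h/2) − A(h)| = 1.529e-04.

-0.461247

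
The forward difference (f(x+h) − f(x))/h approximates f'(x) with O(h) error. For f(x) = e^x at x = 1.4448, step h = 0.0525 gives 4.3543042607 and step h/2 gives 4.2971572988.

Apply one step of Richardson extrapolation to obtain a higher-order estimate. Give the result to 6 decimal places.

With r = 1 the leading error scales as h^1, so the weight is 2^1 = 2.
2×4.2971572988 = 8.5943145976; 8.5943145976 − 4.3543042607 = 4.2400103369
Denominator 2 − 1 = 1.
(2×4.2971572988 − 4.3543042607)/(2 − 1) = 4.2400103369
Correction |R − A(h/2)| = 5.715e-02; gap |A(h/2) − A(h)| = 5.715e-02.

4.240010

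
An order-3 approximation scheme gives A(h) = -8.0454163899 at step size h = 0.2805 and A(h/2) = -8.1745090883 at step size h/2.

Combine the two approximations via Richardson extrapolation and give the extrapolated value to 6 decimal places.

r = 3, so 2^r = 8.
8 × (-8.1745090883) = -65.3960727064; (-65.3960727064) − (-8.0454163899) = -57.3506563165
Denominator 8 − 1 = 7.
Extrapolated: (-57.3506563165) / 7 = -8.1929509024

-8.192951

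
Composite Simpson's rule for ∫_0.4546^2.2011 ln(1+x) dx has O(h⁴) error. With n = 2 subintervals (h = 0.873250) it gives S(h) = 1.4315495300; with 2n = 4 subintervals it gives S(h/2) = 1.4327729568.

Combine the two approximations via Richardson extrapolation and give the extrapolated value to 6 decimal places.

1.432855

r = 4, so 2^r = 16.
16*1.4327729568 − 1.4315495300 = 21.4928177788
Denominator 16 − 1 = 15.
Extrapolated: 21.4928177788 / 15 = 1.4328545186
Shift from A(h/2): +0.0000815618.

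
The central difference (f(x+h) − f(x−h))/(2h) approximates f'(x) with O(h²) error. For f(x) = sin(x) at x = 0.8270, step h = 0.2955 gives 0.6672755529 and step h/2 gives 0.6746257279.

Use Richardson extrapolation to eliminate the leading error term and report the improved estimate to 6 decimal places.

0.677076

The method has order 2: 2^2 = 4.
Numerator 4·A(h/2) − A(h) = 4·0.6746257279 − 0.6672755529 = 2.0312273587
(4·0.6746257279 − 0.6672755529)/(4 − 1) = 0.6770757862
Gap between inputs: 7.350e-03; correction applied: +0.0024500583.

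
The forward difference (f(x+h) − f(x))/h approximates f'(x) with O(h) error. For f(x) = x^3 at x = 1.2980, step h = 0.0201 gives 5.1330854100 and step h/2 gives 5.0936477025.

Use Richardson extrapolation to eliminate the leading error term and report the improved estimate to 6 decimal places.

With r = 1 the leading error scales as h^1, so the weight is 2^1 = 2.
Weighted: 10.1872954050 − 5.1330854100 = 5.0542099950
Extrapolated: 5.0542099950 / 1 = 5.0542099950

5.054210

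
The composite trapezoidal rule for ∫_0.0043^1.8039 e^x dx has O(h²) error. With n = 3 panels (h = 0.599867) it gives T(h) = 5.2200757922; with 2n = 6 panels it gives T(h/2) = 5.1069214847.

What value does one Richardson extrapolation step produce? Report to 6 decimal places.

With r = 2 the leading error scales as h^2, so the weight is 2^2 = 4.
4*5.1069214847 = 20.4276859388; 20.4276859388 − 5.2200757922 = 15.2076101466
Denominator 4 − 1 = 3.
R = 15.2076101466/3 = 5.0692033822

5.069203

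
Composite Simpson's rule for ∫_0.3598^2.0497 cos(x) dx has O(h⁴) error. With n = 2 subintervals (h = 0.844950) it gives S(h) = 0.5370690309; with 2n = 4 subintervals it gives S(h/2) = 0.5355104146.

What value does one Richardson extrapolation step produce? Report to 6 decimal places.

0.535407

Method order is 4; weight 2^4 = 16.
Weighted: 8.5681666336 − 0.5370690309 = 8.0310976027
Extrapolated: 8.0310976027 / 15 = 0.5354065068
Correction |R − A(h/2)| = 1.039e-04; gap |A(h/2) − A(h)| = 1.559e-03.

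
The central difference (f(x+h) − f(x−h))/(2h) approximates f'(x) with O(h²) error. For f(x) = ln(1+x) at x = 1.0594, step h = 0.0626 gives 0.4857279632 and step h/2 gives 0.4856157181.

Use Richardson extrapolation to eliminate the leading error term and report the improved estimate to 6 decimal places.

r = 2: numerator weight 4, denominator 3.
Weighted: 1.9424628724 − 0.4857279632 = 1.4567349092
Denominator 4 − 1 = 3.
(4×0.4856157181 − 0.4857279632)/(4 − 1) = 0.4855783031

0.485578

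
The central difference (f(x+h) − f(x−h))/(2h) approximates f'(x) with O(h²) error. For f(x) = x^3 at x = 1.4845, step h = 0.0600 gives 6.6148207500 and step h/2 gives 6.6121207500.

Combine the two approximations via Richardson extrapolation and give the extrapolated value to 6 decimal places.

With r = 2 the leading error scales as h^2, so the weight is 2^2 = 4.
2^2*A(h/2) = 26.4484830000; minus A(h) gives 19.8336622500.
Denominator 4 − 1 = 3.
R = 19.8336622500/3 = 6.6112207500

6.611221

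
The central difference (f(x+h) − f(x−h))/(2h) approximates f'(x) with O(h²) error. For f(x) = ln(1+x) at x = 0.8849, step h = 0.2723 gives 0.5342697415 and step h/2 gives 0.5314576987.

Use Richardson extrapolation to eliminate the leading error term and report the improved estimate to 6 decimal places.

0.530520

Error is O(h^2); halving h shrinks it by 2^2 = 4.
2^2×A(h/2) = 2.1258307948; minus A(h) gives 1.5915610533.
1.5915610533 ÷ 3 = 0.5305203511
Gap between inputs: 2.812e-03; correction applied: −0.0009373476.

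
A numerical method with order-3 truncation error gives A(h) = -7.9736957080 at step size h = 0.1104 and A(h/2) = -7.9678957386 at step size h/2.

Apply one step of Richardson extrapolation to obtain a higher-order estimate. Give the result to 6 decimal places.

Order 3 gives 2^r = 8 and 2^r − 1 = 7.
Difference of the inputs: -7.9678957386 − (-7.9736957080) = 0.0057999694
Correction (A(h/2) − A(h))/(8 − 1) = 0.0057999694/7 = 0.0008285671
R = -7.9678957386 + 0.0008285671 = -7.9670671715
Shift from A(h/2): +0.0008285671.

-7.967067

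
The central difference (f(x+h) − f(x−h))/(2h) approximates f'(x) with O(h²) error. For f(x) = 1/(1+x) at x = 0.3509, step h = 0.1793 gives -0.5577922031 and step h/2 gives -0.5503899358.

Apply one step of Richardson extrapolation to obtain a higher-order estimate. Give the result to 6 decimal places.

With r = 2 the leading error scales as h^2, so the weight is 2^2 = 4.
4×(-0.5503899358) − (-0.5577922031) = -1.6437675401
Divide by 2^2 − 1 = 3.
(-1.6437675401) ÷ 3 = -0.5479225134

-0.547923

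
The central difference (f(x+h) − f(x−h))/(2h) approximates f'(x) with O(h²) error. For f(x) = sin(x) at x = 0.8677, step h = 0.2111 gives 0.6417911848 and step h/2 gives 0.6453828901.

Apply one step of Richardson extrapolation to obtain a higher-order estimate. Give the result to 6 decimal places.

r = 2, so 2^r = 4.
Numerator 4·A(h/2) − A(h) = 4·0.6453828901 − 0.6417911848 = 1.9397403756
Denominator 4 − 1 = 3.
Extrapolated: 1.9397403756 / 3 = 0.6465801252
Correction |R − A(h/2)| = 1.197e-03; gap |A(h/2) − A(h)| = 3.592e-03.

0.646580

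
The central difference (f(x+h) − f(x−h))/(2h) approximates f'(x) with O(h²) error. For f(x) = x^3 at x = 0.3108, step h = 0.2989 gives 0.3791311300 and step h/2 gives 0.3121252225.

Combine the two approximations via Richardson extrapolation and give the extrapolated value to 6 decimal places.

Order 2 gives 2^r = 4 and 2^r − 1 = 3.
Numerator 4×A(h/2) − A(h) = 4×0.3121252225 − 0.3791311300 = 0.8693697600
(4×0.3121252225 − 0.3791311300)/(4 − 1) = 0.2897899200
Gap between inputs: 6.701e-02; correction applied: −0.0223353025.

0.289790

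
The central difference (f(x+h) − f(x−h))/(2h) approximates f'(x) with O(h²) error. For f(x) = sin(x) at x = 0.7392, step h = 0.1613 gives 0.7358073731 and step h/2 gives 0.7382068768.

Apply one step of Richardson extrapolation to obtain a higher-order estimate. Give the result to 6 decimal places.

With r = 2 the leading error scales as h^2, so the weight is 2^2 = 4.
4*0.7382068768 = 2.9528275072; subtract 0.7358073731 → 2.2170201341
2.2170201341 ÷ 3 = 0.7390067114
Shift from A(h/2): +0.0007998346.

0.739007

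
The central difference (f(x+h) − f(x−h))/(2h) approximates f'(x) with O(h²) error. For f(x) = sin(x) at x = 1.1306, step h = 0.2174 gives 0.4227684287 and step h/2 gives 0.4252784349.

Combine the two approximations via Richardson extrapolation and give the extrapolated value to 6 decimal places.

0.426115

The method has order 2: 2^2 = 4.
A(h/2) − A(h) = 0.4252784349 − 0.4227684287 = 0.0025100062
Divide by 2^2 − 1 = 3: 0.0025100062/3 = 0.0008366687
R = 0.4252784349 + 0.0008366687 = 0.4261151036
Correction |R − A(h/2)| = 8.367e-04; gap |A(h/2) − A(h)| = 2.510e-03.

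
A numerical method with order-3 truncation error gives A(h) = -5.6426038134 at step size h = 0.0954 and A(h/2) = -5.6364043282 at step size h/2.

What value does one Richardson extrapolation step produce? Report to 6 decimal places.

Leading term ∝ h^3; use weight 8 = 2^3.
A(h/2) − A(h) = -5.6364043282 − (-5.6426038134) = 0.0061994852
Divide by 2^3 − 1 = 7: 0.0061994852/7 = 0.0008856407
R = -5.6364043282 + 0.0008856407 = -5.6355186875
Shift from A(h/2): +0.0008856407.

-5.635519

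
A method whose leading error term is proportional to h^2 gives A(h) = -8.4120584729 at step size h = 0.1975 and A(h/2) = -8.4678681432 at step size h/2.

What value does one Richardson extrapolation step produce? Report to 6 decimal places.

-8.486471

Error is O(h^2); halving h shrinks it by 2^2 = 4.
2^2×A(h/2) = -33.8714725728; minus A(h) gives -25.4594140999.
Denominator 4 − 1 = 3.
Result: -8.4864713666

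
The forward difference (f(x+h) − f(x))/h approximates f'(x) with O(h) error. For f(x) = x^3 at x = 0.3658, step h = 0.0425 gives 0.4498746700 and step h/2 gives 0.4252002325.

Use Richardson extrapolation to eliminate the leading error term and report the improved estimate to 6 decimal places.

0.400526

Order 1 gives 2^r = 2 and 2^r − 1 = 1.
2*0.4252002325 = 0.8504004650; subtract 0.4498746700 → 0.4005257950
Denominator 2 − 1 = 1.
R = 0.4005257950/1 = 0.4005257950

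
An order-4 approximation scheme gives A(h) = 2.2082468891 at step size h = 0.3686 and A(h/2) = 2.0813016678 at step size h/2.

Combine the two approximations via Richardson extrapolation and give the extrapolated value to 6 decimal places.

Error is O(h^4); halving h shrinks it by 2^4 = 16.
Top: 16(2.0813016678) − (2.2082468891) = 31.0925797957
Denominator 16 − 1 = 15.
R = 31.0925797957/15 = 2.0728386530

2.072839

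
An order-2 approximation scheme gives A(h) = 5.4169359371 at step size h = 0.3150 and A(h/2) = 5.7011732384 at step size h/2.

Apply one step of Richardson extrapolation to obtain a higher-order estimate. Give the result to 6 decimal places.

Error is O(h^2); halving h shrinks it by 2^2 = 4.
2^2*A(h/2) = 22.8046929536; minus A(h) gives 17.3877570165.
Extrapolated: 17.3877570165 / 3 = 5.7959190055
Shift from A(h/2): +0.0947457671.

5.795919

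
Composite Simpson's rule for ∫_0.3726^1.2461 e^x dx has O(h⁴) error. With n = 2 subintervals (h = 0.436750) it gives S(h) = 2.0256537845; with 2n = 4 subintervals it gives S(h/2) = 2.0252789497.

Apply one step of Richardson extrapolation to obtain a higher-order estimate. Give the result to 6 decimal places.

Order 4 gives 2^r = 16 and 2^r − 1 = 15.
Top: 16(2.0252789497) − (2.0256537845) = 30.3788094107
(16 × 2.0252789497 − 2.0256537845)/(16 − 1) = 2.0252539607
Gap between inputs: 3.748e-04; correction applied: −0.0000249890.

2.025254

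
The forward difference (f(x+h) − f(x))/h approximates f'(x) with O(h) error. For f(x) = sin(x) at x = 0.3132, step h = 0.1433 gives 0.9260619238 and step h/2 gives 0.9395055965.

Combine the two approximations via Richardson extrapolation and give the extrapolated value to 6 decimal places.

0.952949

The method has order 1: 2^1 = 2.
2^1·A(h/2) = 1.8790111930; minus A(h) gives 0.9529492692.
Extrapolated: 0.9529492692 / 1 = 0.9529492692
Correction |R − A(h/2)| = 1.344e-02; gap |A(h/2) − A(h)| = 1.344e-02.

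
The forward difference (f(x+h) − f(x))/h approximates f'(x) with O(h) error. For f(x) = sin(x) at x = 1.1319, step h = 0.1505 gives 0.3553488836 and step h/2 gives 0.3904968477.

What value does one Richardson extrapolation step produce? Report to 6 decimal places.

Leading term ∝ h^1; use weight 2 = 2^1.
2^1 × A(h/2) = 0.7809936954; minus A(h) gives 0.4256448118.
0.4256448118 ÷ 1 = 0.4256448118
Shift from A(h/2): +0.0351479641.

0.425645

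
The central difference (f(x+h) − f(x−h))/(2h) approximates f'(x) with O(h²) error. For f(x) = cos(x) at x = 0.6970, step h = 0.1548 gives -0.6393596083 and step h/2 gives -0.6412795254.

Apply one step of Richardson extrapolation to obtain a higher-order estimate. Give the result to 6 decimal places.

-0.641919

r = 2, so 2^r = 4.
Top: 4(-0.6412795254) − (-0.6393596083) = -1.9257584933
(4 × (-0.6412795254) − (-0.6393596083))/(4 − 1) = -0.6419194978
Shift from A(h/2): −0.0006399724.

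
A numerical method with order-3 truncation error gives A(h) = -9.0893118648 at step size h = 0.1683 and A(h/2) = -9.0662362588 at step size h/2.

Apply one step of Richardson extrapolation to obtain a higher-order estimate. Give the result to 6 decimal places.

r = 3, so 2^r = 8.
8·(-9.0662362588) = -72.5298900704; (-72.5298900704) − (-9.0893118648) = -63.4405782056
Divide by 2^3 − 1 = 7.
So the Richardson estimate is -9.0629397437.

-9.062940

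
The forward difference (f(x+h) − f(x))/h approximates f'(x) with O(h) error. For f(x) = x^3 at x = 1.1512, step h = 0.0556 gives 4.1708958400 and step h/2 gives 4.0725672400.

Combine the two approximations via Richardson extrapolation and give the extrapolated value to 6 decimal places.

3.974239

r = 1: numerator weight 2, denominator 1.
Top: 2(4.0725672400) − (4.1708958400) = 3.9742386400
Denominator 2 − 1 = 1.
So the Richardson estimate is 3.9742386400.
Gap between inputs: 9.833e-02; correction applied: −0.0983286000.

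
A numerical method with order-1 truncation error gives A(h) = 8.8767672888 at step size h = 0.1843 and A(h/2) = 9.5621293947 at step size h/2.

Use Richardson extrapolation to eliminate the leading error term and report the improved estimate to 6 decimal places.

Error is O(h^1); halving h shrinks it by 2^1 = 2.
2 × 9.5621293947 − 8.8767672888 = 10.2474915006
R = 10.2474915006/1 = 10.2474915006

10.247492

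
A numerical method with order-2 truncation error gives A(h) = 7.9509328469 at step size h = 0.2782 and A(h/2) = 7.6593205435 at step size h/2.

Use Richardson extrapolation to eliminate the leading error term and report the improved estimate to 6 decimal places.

7.562116

r = 2: numerator weight 4, denominator 3.
4 × 7.6593205435 − 7.9509328469 = 22.6863493271
Extrapolated: 22.6863493271 / 3 = 7.5621164424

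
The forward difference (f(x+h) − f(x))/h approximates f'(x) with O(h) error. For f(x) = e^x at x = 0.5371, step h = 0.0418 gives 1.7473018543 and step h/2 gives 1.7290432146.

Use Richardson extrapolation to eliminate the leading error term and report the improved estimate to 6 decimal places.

1.710785

The method has order 1: 2^1 = 2.
2×1.7290432146 = 3.4580864292; subtract 1.7473018543 → 1.7107845749
Denominator 2 − 1 = 1.
So the Richardson estimate is 1.7107845749.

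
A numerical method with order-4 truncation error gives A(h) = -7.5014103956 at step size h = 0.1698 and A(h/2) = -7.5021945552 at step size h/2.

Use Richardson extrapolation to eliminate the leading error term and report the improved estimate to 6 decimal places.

-7.502247

With r = 4 the leading error scales as h^4, so the weight is 2^4 = 16.
A(h/2) − A(h) = -7.5021945552 − (-7.5014103956) = -0.0007841596
Divide by 2^4 − 1 = 15: (-0.0007841596)/15 = -0.0000522773
R = -7.5021945552 − 0.0000522773 = -7.5022468325
Correction |R − A(h/2)| = 5.228e-05; gap |A(h/2) − A(h)| = 7.842e-04.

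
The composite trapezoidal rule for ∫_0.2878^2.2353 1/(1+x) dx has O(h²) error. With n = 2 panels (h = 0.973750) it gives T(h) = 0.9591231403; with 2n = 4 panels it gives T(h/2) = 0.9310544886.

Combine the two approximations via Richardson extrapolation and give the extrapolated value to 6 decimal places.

Order 2 gives 2^r = 4 and 2^r − 1 = 3.
Top: 4(0.9310544886) − (0.9591231403) = 2.7650948141
Divide by 2^2 − 1 = 3.
So the Richardson estimate is 0.9216982714.

0.921698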